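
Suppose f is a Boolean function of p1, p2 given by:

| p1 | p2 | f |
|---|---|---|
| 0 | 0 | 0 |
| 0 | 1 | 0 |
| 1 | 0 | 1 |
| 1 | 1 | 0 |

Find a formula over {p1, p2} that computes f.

f(p1, p2) = p1 & ~p2

1 only at (1,0): p1 AND NOT p2.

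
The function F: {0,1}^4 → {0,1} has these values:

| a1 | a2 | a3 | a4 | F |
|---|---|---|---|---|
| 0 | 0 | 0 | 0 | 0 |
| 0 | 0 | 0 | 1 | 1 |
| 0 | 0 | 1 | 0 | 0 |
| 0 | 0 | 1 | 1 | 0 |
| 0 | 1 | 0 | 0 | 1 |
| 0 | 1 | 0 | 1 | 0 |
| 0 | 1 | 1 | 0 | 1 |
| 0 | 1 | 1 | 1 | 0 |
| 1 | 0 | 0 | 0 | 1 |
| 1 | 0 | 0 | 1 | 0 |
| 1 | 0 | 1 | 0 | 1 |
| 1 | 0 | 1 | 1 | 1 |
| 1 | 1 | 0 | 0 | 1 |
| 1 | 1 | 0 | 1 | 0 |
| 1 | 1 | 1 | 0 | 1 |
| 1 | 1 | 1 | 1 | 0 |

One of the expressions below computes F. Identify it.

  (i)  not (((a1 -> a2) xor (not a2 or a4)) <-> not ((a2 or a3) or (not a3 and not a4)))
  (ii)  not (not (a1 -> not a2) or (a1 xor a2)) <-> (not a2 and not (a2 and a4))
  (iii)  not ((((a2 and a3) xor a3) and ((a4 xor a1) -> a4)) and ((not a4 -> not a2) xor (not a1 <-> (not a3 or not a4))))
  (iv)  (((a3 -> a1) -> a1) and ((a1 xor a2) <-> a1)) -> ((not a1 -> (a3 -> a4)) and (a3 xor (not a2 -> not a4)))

(ii) fails at (0,0,0,0): the formula yields 1, F is 0.
(iii) fails at (0,0,0,0): the formula yields 1, F is 0.
(iv) fails at (0,0,0,0): the formula yields 1, F is 0.
Only (i) survives; checking it on all 16 rows confirms it matches F.

i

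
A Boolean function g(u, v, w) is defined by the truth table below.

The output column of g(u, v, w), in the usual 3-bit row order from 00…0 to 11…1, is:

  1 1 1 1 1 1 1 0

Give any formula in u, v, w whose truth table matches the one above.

g(u, v, w) = ~((u & v) & w)

The output is 0 only when every input is 1 — NAND of all inputs.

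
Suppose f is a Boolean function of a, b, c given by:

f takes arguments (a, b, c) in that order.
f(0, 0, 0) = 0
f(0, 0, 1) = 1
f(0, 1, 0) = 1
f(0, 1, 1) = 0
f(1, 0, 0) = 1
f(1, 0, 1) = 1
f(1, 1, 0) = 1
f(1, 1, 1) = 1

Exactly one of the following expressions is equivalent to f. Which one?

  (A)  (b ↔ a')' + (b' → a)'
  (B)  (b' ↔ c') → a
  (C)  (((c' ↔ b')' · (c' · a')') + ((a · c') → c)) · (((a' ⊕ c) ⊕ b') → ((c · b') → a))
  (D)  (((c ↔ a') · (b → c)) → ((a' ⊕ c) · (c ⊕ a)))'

B

(A) fails at (0,0,0): the formula yields 1, f is 0.
(C) fails at (0,0,0): the formula yields 1, f is 0.
(D) fails at (0,1,0): the formula yields 0, f is 1.
That leaves (B). Evaluating it on every row reproduces the table of f exactly.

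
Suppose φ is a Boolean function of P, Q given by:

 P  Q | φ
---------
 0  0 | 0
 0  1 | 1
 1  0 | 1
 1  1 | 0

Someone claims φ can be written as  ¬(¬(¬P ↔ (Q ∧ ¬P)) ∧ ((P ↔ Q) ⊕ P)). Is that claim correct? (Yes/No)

No

Test each input against both φ and the formula:
  P=0, Q=0: formula gives 0, φ = 0 ✓
  P=0, Q=1: formula gives 1, φ = 1 ✓
  P=1, Q=0: formula gives 1, φ = 1 ✓
  P=1, Q=1: formula gives 1, but φ = 0 ✗
A single disagreement suffices: at (1,1) they differ, so the formula does not compute φ.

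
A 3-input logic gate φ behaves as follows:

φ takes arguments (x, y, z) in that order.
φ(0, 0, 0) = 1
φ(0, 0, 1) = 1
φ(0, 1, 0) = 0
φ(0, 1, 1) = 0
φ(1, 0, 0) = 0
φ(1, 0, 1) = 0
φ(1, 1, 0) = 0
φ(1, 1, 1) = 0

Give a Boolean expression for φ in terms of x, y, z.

φ(x, y, z) = ((¬x ∧ ¬y) ∧ ¬z) ∨ ((¬x ∧ ¬y) ∧ z)

Collect the rows where φ=1 — (0,0,0), (0,0,1) — and write one minterm per row: ¬x·¬y·¬z, ¬x·¬y·z. Their union (logical OR) reproduces the table exactly.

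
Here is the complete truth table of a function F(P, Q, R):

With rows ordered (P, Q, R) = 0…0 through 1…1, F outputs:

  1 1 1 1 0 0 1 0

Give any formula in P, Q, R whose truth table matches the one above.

F(P, Q, R) = ((((P · Q') · R') + ((P · Q') · R)) + ((P · Q) · R))'

There are just 3 zero rows: (1,0,0), (1,0,1), (1,1,1). Their minterms are P·¬Q·¬R, P·¬Q·R, P·Q·R; the OR of those covers precisely the 0-outputs, and negating it yields F.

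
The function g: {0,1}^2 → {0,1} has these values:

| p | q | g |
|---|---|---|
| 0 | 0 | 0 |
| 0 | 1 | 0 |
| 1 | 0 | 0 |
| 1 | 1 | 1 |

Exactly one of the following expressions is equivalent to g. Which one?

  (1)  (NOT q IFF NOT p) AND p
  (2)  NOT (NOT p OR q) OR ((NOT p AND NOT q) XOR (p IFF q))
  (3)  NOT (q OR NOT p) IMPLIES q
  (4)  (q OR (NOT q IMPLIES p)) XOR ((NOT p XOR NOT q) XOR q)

(2): at (1,0) it gives 1, but g = 0 — eliminated.
(3): at (0,0) it gives 1, but g = 0 — eliminated.
(4): at (0,1) it gives 1, but g = 0 — eliminated.
Only (1) survives; checking it on all 4 rows confirms it matches g.

1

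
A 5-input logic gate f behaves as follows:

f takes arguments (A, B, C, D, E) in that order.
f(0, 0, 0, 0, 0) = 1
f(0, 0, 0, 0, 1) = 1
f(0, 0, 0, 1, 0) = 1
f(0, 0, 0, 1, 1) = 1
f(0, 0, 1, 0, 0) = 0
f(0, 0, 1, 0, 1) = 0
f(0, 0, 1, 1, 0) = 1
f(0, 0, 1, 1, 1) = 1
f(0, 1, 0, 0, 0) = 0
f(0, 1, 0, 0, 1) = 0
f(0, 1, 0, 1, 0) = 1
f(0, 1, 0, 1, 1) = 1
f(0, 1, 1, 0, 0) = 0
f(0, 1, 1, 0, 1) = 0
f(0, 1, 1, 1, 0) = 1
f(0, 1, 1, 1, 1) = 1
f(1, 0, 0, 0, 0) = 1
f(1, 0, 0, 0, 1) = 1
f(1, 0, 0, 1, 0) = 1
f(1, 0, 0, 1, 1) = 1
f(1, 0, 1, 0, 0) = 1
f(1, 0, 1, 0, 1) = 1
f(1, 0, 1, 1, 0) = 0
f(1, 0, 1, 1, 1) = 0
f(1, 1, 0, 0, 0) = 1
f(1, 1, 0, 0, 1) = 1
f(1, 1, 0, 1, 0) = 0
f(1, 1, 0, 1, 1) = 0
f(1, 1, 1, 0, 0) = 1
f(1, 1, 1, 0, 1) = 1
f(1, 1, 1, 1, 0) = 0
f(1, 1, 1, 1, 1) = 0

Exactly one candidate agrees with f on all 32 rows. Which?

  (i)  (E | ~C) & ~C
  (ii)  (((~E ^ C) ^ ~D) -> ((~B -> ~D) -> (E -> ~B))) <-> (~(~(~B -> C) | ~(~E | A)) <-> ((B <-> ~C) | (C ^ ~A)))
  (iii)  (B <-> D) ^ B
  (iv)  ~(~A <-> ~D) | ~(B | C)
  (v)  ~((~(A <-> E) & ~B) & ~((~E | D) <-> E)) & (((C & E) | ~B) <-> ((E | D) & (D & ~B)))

(i) fails at (0,0,1,1,0): the formula yields 0, f is 1.
(ii) fails at (0,0,0,0,0): the formula yields 0, f is 1.
(iii) fails at (0,0,0,1,0): the formula yields 0, f is 1.
(v) fails at (0,0,0,0,0): the formula yields 0, f is 1.
That leaves (iv). Evaluating it on every row reproduces the table of f exactly.

iv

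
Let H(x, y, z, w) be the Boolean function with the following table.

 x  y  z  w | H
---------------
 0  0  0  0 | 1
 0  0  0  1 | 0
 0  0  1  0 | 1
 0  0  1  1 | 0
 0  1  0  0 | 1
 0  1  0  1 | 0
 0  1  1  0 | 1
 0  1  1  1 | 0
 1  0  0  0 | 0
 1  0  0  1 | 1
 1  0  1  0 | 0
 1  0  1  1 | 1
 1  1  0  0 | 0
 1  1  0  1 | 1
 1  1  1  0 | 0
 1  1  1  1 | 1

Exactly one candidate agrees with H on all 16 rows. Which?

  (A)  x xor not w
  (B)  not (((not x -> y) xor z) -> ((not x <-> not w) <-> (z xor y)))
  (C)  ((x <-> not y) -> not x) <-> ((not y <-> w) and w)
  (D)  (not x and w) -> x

A

(B) disagrees with H on (0,0,0,0) (formula → 0, table → 1); rule it out.
(C) disagrees with H on (0,0,0,0) (formula → 0, table → 1); rule it out.
(D) disagrees with H on (1,0,0,0) (formula → 1, table → 0); rule it out.
(A) is the remaining candidate, and it agrees with H on all 16 inputs.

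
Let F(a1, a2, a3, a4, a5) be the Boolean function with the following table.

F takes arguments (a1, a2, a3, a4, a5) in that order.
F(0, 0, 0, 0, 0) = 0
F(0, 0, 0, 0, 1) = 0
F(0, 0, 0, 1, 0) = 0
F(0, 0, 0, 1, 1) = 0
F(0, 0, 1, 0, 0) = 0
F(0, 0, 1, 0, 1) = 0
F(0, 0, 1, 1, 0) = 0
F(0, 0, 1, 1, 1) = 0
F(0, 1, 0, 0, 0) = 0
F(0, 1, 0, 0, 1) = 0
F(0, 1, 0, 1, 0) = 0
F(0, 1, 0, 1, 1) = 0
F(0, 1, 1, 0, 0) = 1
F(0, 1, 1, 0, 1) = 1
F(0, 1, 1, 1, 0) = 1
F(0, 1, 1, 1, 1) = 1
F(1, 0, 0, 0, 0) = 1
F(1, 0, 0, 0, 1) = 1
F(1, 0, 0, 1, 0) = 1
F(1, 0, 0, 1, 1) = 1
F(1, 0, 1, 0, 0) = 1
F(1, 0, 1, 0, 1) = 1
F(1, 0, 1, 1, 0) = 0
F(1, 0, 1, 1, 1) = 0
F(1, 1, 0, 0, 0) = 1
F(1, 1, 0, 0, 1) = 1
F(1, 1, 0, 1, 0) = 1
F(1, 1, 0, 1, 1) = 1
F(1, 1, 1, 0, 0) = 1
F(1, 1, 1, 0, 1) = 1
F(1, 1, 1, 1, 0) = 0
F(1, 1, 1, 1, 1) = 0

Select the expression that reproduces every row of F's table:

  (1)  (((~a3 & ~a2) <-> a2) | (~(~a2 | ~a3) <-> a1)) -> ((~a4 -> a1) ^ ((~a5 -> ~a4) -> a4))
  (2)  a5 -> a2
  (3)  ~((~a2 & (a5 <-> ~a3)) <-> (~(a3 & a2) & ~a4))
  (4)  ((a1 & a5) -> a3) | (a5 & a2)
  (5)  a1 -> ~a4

1

(2) disagrees with F on (0,0,0,0,0) (formula → 1, table → 0); rule it out.
(3) disagrees with F on (0,0,0,0,0) (formula → 1, table → 0); rule it out.
(4) disagrees with F on (0,0,0,0,0) (formula → 1, table → 0); rule it out.
(5) disagrees with F on (0,0,0,0,0) (formula → 1, table → 0); rule it out.
(1) is the remaining candidate, and it agrees with F on all 32 inputs.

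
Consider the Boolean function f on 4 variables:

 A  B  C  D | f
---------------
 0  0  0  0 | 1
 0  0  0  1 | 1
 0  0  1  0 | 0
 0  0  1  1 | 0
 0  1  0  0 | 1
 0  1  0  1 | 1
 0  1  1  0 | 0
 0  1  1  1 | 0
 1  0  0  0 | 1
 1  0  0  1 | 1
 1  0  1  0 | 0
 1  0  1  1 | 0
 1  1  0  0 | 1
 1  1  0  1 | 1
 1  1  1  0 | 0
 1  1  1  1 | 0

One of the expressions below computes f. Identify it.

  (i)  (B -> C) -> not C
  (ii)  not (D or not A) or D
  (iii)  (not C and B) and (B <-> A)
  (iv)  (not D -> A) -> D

i

(ii) fails at (0,0,0,0): the formula yields 0, f is 1.
(iii) fails at (0,0,0,0): the formula yields 0, f is 1.
(iv) fails at (0,0,1,0): the formula yields 1, f is 0.
Only (i) survives; checking it on all 16 rows confirms it matches f.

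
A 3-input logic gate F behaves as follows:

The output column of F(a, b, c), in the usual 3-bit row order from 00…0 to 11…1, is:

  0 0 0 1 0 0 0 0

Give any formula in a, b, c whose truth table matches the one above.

F(a, b, c) = (NOT a AND b) AND c

Only row (0,1,1) gives 1. That row's minterm ¬a·b·c is F directly.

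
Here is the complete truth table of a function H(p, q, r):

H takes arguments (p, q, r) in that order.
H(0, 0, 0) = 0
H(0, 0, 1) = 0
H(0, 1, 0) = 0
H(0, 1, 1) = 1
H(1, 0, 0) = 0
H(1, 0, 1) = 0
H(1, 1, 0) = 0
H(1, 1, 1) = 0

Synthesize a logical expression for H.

H(p, q, r) = (¬p ∧ q) ∧ r

Only row (0,1,1) gives 1. That row's minterm ¬p·q·r is H directly.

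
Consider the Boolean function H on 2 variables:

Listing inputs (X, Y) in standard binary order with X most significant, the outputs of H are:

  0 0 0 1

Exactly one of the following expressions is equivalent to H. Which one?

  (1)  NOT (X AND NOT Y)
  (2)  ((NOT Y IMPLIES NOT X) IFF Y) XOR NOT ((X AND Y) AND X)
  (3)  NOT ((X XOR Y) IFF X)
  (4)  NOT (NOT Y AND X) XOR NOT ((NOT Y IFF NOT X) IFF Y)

4

(1) fails at (0,0): the formula yields 1, H is 0.
(2) fails at (0,0): the formula yields 1, H is 0.
(3) fails at (0,1): the formula yields 1, H is 0.
(4) is the remaining candidate, and it agrees with H on all 4 inputs.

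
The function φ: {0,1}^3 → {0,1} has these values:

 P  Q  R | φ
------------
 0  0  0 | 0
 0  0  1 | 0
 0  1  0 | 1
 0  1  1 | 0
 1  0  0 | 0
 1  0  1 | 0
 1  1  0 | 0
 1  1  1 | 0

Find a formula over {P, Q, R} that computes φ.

Only row (0,1,0) gives 1. That row's minterm ¬P·Q·¬R is φ directly.

φ(P, Q, R) = (~P & Q) & ~R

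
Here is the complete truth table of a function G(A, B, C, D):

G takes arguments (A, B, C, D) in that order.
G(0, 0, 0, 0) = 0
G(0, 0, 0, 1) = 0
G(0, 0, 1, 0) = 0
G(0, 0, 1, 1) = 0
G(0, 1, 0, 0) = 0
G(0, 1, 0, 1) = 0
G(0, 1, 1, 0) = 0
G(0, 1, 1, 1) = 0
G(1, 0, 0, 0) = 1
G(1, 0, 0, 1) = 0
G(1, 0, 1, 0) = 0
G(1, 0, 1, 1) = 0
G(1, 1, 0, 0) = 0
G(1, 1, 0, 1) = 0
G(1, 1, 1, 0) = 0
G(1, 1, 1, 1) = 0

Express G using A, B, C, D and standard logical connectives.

G(A, B, C, D) = ((A ∧ ¬B) ∧ ¬C) ∧ ¬D

Only row (1,0,0,0) gives 1. That row's minterm A·¬B·¬C·¬D is G directly.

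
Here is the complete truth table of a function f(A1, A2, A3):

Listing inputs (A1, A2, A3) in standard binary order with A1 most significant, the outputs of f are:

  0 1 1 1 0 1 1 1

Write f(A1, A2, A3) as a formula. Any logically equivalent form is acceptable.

f is 0 on only 2 rows — (0,0,0), (1,0,0). Writing each as a minterm (¬A1·¬A2·¬A3, A1·¬A2·¬A3) and OR-ing them characterizes exactly where f=0, so f is the negation of that disjunction.

f(A1, A2, A3) = NOT (((NOT A1 AND NOT A2) AND NOT A3) OR ((A1 AND NOT A2) AND NOT A3))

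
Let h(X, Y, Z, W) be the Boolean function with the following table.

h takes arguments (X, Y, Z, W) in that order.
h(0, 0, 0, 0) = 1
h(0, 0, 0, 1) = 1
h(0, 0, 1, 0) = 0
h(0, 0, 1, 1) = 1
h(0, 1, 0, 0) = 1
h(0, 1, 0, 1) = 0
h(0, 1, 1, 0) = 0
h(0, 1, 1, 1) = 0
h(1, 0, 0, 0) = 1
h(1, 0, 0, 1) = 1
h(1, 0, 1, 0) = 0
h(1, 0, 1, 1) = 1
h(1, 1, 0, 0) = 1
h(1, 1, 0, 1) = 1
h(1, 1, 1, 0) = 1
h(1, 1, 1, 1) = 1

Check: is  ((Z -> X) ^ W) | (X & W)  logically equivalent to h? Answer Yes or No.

Test each input against both h and the formula:
  X=0, Y=0, Z=0, W=0: formula gives 1, h = 1 ✓
  X=0, Y=0, Z=0, W=1: formula gives 0, but h = 1 ✗
A single disagreement suffices: at (0,0,0,1) they differ, so the formula does not compute h.

No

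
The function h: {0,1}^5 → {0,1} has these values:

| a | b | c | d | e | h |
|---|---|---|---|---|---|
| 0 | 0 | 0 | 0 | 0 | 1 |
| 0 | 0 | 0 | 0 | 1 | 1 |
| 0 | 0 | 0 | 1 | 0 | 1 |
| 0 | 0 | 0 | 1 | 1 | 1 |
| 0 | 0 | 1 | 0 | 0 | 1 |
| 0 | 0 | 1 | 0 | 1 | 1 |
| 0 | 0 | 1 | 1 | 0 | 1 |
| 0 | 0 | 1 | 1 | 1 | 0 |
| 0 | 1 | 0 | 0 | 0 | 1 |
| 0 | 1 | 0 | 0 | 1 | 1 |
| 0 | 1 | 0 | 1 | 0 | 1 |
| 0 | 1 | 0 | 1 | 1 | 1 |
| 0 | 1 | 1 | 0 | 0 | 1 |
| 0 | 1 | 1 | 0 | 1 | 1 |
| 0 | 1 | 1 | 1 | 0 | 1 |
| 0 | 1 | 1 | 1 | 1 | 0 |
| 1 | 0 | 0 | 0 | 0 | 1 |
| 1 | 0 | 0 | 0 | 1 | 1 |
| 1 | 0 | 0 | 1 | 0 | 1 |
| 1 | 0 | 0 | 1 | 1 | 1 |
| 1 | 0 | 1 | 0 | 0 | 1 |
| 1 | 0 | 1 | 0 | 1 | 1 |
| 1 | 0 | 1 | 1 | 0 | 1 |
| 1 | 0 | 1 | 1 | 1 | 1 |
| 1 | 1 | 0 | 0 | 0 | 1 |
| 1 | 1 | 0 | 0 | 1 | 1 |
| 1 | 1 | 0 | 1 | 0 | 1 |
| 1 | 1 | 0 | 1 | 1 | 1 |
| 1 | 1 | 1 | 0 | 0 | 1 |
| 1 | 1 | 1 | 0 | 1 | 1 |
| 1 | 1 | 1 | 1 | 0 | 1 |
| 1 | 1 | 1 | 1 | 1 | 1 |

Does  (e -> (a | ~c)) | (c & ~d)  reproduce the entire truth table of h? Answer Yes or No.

Check the formula against h row by row:
  a=0, b=0, c=0, d=0, e=0: formula gives 1, h = 1 ✓
  a=0, b=0, c=0, d=0, e=1: formula gives 1, h = 1 ✓
  a=0, b=0, c=0, d=1, e=0: formula gives 1, h = 1 ✓
  a=0, b=0, c=0, d=1, e=1: formula gives 1, h = 1 ✓
  …and likewise for the remaining 28 rows.
Every row agrees, so the formula is equivalent.

Yes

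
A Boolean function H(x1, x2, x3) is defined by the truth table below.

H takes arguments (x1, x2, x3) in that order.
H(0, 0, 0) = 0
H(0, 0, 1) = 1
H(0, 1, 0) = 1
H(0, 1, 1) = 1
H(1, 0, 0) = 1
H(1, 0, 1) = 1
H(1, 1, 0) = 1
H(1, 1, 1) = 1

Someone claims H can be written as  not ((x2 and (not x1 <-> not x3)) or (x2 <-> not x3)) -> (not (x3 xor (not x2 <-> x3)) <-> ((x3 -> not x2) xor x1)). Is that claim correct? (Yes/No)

No

Evaluate not ((x2 and (not x1 <-> not x3)) or (x2 <-> not x3)) -> (not (x3 xor (not x2 <-> x3)) <-> ((x3 -> not x2) xor x1)) on each row and compare to H:
  x1=0, x2=0, x3=0: formula gives 1, but H = 0 ✗
Row (0,0,0) is a counterexample, so the formula is not equivalent to H.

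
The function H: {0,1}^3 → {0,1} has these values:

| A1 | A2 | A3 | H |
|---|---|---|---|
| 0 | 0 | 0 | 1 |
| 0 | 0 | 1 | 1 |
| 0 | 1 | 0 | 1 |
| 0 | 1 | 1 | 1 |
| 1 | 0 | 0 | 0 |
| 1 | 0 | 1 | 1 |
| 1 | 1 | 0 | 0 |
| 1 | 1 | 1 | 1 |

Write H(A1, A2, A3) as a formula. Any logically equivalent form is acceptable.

H(A1, A2, A3) = ¬(((A1 ∧ ¬A2) ∧ ¬A3) ∨ ((A1 ∧ A2) ∧ ¬A3))

The 0-rows are (1,0,0), (1,1,0). Take each as a conjunction (A1·¬A2·¬A3, A1·A2·¬A3), form their disjunction, and complement — that gives a formula that is 1 everywhere H is.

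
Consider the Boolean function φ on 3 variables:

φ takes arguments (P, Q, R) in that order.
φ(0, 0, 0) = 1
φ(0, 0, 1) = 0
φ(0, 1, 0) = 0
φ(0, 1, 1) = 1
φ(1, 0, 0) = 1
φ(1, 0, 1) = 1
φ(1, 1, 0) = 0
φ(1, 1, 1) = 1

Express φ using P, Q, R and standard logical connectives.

There are just 3 zero rows: (0,0,1), (0,1,0), (1,1,0). Their minterms are ¬P·¬Q·R, ¬P·Q·¬R, P·Q·¬R; the OR of those covers precisely the 0-outputs, and negating it yields φ.

φ(P, Q, R) = NOT ((((NOT P AND NOT Q) AND R) OR ((NOT P AND Q) AND NOT R)) OR ((P AND Q) AND NOT R))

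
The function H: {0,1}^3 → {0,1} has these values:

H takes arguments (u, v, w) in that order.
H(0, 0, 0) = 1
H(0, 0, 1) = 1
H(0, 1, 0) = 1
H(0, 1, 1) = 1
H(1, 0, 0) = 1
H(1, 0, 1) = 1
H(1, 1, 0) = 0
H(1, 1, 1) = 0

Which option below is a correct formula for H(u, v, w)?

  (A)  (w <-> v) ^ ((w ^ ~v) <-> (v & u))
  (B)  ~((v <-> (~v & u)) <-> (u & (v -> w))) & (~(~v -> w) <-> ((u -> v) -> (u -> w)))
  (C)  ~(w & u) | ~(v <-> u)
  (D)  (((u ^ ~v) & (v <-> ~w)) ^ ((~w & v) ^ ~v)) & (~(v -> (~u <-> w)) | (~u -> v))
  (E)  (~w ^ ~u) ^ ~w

A

(B) disagrees with H on (0,0,1) (formula → 0, table → 1); rule it out.
(C) disagrees with H on (1,1,0) (formula → 1, table → 0); rule it out.
(D) disagrees with H on (0,0,0) (formula → 0, table → 1); rule it out.
(E) disagrees with H on (1,0,0) (formula → 0, table → 1); rule it out.
That leaves (A). Evaluating it on every row reproduces the table of H exactly.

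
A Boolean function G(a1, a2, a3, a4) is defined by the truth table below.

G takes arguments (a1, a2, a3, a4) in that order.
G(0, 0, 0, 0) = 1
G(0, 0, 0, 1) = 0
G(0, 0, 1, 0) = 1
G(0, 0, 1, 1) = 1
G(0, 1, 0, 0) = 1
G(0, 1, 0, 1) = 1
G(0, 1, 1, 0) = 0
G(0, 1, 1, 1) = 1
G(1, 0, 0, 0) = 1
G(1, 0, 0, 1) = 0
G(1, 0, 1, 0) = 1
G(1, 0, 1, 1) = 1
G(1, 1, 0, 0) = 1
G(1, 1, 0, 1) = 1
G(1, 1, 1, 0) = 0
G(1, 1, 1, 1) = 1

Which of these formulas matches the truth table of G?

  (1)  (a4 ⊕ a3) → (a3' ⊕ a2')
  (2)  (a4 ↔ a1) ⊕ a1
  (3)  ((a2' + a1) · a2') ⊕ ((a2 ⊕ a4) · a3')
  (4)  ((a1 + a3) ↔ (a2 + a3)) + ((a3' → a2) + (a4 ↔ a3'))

1

(2) fails at (0,0,1,1): the formula yields 0, G is 1.
(3) fails at (0,1,0,1): the formula yields 0, G is 1.
(4) fails at (0,0,0,1): the formula yields 1, G is 0.
Only (1) survives; checking it on all 16 rows confirms it matches G.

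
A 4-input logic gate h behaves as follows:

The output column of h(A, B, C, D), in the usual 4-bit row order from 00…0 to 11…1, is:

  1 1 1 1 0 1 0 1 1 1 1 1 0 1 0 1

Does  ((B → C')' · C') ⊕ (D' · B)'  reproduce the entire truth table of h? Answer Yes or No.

Evaluate ((B → C')' · C') ⊕ (D' · B)' on each row and compare to h:
  A=0, B=0, C=0, D=0: formula gives 1, h = 1 ✓
  A=0, B=0, C=0, D=1: formula gives 1, h = 1 ✓
  A=0, B=0, C=1, D=0: formula gives 1, h = 1 ✓
  A=0, B=0, C=1, D=1: formula gives 1, h = 1 ✓
  … (the remaining 12 rows also agree.)
Every row agrees, so the formula is equivalent.

Yes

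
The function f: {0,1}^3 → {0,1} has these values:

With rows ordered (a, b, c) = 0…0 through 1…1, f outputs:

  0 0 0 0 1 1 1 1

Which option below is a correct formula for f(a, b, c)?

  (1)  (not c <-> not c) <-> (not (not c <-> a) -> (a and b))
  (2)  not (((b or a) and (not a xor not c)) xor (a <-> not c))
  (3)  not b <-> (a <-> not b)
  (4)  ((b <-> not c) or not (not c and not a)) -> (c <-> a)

(1) fails at (0,0,1): the formula yields 1, f is 0.
(2) fails at (0,0,0): the formula yields 1, f is 0.
(4) fails at (0,0,0): the formula yields 1, f is 0.
That leaves (3). Evaluating it on every row reproduces the table of f exactly.

3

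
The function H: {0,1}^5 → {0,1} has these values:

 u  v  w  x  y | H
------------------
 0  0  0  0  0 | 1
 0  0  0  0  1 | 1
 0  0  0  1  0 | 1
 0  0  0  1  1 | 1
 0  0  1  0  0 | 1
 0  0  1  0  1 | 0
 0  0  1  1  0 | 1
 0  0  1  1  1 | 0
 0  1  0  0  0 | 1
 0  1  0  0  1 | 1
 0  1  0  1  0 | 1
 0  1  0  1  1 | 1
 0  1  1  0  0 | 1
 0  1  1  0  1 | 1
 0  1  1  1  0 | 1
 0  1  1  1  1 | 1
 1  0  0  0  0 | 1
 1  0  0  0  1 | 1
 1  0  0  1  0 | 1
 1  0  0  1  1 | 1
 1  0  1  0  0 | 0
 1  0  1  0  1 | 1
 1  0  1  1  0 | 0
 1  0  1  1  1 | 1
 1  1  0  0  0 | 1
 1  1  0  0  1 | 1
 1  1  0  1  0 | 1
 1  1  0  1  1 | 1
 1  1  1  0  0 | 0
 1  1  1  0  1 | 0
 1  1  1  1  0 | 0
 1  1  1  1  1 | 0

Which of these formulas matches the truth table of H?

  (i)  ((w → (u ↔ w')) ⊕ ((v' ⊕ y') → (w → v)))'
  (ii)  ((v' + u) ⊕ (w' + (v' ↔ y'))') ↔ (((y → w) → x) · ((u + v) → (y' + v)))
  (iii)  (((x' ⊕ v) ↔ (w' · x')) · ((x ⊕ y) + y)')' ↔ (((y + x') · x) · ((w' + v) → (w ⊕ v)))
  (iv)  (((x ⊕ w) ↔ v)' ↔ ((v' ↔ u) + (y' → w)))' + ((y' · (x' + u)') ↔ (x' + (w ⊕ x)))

(ii): at (0,0,0,0,0) it gives 0, but H = 1 — eliminated.
(iii): at (0,0,0,0,1) it gives 0, but H = 1 — eliminated.
(iv): at (0,0,0,0,0) it gives 0, but H = 1 — eliminated.
(i) is the remaining candidate, and it agrees with H on all 32 inputs.

i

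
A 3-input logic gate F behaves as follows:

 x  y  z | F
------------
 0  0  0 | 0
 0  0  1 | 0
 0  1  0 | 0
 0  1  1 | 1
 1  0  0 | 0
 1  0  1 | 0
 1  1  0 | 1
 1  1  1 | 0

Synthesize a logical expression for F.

F(x, y, z) = ((x' · y) · z) + ((x · y) · z')

Collect the rows where F=1 — (0,1,1), (1,1,0) — and write one minterm per row: ¬x·y·z, x·y·¬z. Their union (logical OR) reproduces the table exactly.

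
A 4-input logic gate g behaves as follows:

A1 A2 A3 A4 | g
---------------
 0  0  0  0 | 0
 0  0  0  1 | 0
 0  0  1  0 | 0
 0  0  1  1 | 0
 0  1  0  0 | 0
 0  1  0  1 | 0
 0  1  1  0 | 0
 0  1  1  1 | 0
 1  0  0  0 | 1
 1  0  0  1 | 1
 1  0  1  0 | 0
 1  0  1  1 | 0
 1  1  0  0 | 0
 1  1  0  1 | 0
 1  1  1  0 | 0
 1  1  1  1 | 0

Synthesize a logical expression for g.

g(A1, A2, A3, A4) = (((A1 AND NOT A2) AND NOT A3) AND NOT A4) OR (((A1 AND NOT A2) AND NOT A3) AND A4)

The 1-rows are (1,0,0,0), (1,0,0,1). Each contributes one minterm — A1·¬A2·¬A3·¬A4; A1·¬A2·¬A3·A4 — and their disjunction is a sum-of-products form of g.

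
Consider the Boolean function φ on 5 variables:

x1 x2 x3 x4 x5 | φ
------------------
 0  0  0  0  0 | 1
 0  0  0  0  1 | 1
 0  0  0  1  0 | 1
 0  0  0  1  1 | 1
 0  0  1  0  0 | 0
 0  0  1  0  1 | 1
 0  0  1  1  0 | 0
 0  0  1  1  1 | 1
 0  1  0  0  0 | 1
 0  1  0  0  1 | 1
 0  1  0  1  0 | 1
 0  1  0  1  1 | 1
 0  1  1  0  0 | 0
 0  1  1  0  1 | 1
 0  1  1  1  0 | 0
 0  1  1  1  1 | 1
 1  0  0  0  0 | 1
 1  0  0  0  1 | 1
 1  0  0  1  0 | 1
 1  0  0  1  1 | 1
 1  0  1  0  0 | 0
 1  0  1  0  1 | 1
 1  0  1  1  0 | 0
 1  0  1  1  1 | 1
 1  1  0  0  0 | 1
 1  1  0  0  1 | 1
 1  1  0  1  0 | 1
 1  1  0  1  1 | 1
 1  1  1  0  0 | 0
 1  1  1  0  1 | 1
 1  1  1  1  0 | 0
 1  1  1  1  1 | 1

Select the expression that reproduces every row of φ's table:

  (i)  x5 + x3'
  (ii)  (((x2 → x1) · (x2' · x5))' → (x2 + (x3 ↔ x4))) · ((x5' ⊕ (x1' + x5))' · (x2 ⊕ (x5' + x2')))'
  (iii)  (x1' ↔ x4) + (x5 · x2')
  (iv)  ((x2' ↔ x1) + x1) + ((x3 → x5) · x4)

(ii) fails at (0,0,0,0,0): the formula yields 0, φ is 1.
(iii) fails at (0,0,0,0,0): the formula yields 0, φ is 1.
(iv) fails at (0,0,0,0,0): the formula yields 0, φ is 1.
(i) is the remaining candidate, and it agrees with φ on all 32 inputs.

i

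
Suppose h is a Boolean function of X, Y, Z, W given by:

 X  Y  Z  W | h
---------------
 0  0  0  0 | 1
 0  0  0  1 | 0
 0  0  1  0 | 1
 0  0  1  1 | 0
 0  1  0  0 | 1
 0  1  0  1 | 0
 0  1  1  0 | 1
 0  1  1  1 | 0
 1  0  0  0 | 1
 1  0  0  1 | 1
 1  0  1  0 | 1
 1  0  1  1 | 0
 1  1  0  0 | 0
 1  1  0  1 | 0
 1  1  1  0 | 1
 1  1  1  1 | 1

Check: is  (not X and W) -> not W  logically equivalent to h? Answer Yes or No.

Evaluate (not X and W) -> not W on each row and compare to h:
  X=0, Y=0, Z=0, W=0: formula gives 1, h = 1 ✓
  X=0, Y=0, Z=0, W=1: formula gives 0, h = 0 ✓
  X=0, Y=0, Z=1, W=0: formula gives 1, h = 1 ✓
  X=0, Y=0, Z=1, W=1: formula gives 0, h = 0 ✓
  …
  X=1, Y=0, Z=1, W=1: formula gives 1, but h = 0 ✗
Since they disagree at (1,0,1,1), the expression is not a correct formula for h.

No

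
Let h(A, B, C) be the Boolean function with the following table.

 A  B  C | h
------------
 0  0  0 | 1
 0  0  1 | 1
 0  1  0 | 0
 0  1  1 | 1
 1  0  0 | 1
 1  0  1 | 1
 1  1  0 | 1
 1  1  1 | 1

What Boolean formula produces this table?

Only row (0,1,0) gives 0. So h is 1 everywhere except there — the complement of the minterm ¬A·B·¬C.

h(A, B, C) = NOT ((NOT A AND B) AND NOT C)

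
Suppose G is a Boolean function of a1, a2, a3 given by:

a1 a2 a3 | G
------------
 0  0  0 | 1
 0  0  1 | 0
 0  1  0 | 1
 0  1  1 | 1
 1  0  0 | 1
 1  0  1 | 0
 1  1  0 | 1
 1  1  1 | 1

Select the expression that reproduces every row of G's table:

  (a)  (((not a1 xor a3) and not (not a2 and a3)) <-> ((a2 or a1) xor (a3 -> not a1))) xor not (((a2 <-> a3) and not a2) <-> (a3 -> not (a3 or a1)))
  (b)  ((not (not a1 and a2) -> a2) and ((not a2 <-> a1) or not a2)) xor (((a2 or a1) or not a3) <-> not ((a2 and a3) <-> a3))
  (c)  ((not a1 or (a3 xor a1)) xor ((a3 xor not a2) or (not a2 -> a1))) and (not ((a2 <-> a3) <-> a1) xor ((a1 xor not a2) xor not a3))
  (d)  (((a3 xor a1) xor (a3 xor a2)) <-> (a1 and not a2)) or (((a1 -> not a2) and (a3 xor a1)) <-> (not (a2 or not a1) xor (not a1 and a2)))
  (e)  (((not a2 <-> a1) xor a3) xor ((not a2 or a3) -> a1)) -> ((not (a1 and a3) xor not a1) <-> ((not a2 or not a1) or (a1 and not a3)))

(a): at (1,1,0) it gives 0, but G = 1 — eliminated.
(b): at (0,0,0) it gives 0, but G = 1 — eliminated.
(c): at (0,0,0) it gives 0, but G = 1 — eliminated.
(d): at (0,0,1) it gives 1, but G = 0 — eliminated.
(e) is the remaining candidate, and it agrees with G on all 8 inputs.

e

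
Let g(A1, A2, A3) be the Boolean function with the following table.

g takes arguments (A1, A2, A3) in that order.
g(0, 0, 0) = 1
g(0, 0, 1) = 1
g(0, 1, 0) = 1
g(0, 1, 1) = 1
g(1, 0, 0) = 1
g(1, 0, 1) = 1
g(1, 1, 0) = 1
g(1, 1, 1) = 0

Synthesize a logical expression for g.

The output is 0 only when every input is 1 — NAND of all inputs.

g(A1, A2, A3) = not ((A1 and A2) and A3)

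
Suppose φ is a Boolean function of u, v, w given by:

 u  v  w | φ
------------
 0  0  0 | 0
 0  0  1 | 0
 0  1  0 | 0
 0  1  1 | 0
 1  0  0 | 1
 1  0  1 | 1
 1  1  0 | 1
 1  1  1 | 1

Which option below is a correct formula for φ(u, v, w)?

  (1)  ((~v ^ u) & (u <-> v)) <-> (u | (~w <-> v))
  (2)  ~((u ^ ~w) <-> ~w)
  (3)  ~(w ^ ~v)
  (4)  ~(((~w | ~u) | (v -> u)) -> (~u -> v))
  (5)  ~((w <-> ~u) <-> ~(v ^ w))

(1) disagrees with φ on (0,0,1) (formula → 1, table → 0); rule it out.
(3) disagrees with φ on (0,0,1) (formula → 1, table → 0); rule it out.
(4) disagrees with φ on (0,0,0) (formula → 1, table → 0); rule it out.
(5) disagrees with φ on (0,0,0) (formula → 1, table → 0); rule it out.
(2) is the remaining candidate, and it agrees with φ on all 8 inputs.

2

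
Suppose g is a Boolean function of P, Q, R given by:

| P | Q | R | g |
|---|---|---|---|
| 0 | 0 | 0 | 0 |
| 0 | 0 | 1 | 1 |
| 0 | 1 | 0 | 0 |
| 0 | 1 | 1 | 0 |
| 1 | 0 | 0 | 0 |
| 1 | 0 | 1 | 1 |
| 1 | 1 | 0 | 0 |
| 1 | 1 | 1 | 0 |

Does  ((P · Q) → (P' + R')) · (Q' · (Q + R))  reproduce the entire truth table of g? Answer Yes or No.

Yes

Evaluate ((P · Q) → (P' + R')) · (Q' · (Q + R)) on each row and compare to g:
  P=0, Q=0, R=0: formula gives 0, g = 0 ✓
  P=0, Q=0, R=1: formula gives 1, g = 1 ✓
  P=0, Q=1, R=0: formula gives 0, g = 0 ✓
  P=0, Q=1, R=1: formula gives 0, g = 0 ✓
  P=1, Q=0, R=0: formula gives 0, g = 0 ✓
  … (the remaining 3 rows also agree.)
No disagreement on any input; they are logically equivalent.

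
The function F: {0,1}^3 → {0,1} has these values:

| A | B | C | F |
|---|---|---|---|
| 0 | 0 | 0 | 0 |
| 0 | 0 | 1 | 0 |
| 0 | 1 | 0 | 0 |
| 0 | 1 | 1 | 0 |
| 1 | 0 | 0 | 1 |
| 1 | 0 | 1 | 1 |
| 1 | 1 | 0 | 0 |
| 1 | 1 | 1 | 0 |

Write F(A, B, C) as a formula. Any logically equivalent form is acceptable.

Collect the rows where F=1 — (1,0,0), (1,0,1) — and write one minterm per row: A·¬B·¬C, A·¬B·C. Their union (logical OR) reproduces the table exactly.

F(A, B, C) = ((A ∧ ¬B) ∧ ¬C) ∨ ((A ∧ ¬B) ∧ C)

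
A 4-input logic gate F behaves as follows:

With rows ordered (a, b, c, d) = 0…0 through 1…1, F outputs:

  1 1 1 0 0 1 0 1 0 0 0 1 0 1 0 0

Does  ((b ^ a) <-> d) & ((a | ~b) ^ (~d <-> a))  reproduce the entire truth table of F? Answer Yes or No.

Evaluate ((b ^ a) <-> d) & ((a | ~b) ^ (~d <-> a)) on each row and compare to F:
  a=0, b=0, c=0, d=0: formula gives 1, F = 1 ✓
  a=0, b=0, c=0, d=1: formula gives 0, but F = 1 ✗
Since they disagree at (0,0,0,1), the expression is not a correct formula for F.

No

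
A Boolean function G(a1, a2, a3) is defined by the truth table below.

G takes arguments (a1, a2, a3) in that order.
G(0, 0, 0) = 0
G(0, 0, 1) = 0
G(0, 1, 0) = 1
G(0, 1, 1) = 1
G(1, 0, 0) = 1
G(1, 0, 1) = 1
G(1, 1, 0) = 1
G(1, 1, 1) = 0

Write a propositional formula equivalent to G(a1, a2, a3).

G(a1, a2, a3) = ~((((~a1 & ~a2) & ~a3) | ((~a1 & ~a2) & a3)) | ((a1 & a2) & a3))

The 0-rows are (0,0,0), (0,0,1), (1,1,1). Take each as a conjunction (¬a1·¬a2·¬a3, ¬a1·¬a2·a3, a1·a2·a3), form their disjunction, and complement — that gives a formula that is 1 everywhere G is.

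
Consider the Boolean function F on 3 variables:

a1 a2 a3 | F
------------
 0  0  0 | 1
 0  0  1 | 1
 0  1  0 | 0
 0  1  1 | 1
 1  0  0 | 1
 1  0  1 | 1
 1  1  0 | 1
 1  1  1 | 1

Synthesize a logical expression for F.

Only row (0,1,0) gives 0. So F is 1 everywhere except there — the complement of the minterm ¬a1·a2·¬a3.

F(a1, a2, a3) = ¬((¬a1 ∧ a2) ∧ ¬a3)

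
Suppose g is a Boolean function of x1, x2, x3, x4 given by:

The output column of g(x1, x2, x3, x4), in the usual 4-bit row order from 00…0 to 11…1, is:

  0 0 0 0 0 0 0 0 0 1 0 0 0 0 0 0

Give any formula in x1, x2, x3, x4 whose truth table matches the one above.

g(x1, x2, x3, x4) = ((x1 and not x2) and not x3) and x4

Only row (1,0,0,1) gives 1. That row's minterm x1·¬x2·¬x3·x4 is g directly.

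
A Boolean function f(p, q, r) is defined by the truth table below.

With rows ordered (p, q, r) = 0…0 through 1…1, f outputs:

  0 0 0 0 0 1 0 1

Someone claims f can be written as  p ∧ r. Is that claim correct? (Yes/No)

Evaluate p ∧ r on each row and compare to f:
  p=0, q=0, r=0: formula gives 0, f = 0 ✓
  p=0, q=0, r=1: formula gives 0, f = 0 ✓
  p=0, q=1, r=0: formula gives 0, f = 0 ✓
  p=0, q=1, r=1: formula gives 0, f = 0 ✓
  p=1, q=0, r=0: formula gives 0, f = 0 ✓
  … (the remaining 3 rows also agree.)
No disagreement on any input; they are logically equivalent.

Yes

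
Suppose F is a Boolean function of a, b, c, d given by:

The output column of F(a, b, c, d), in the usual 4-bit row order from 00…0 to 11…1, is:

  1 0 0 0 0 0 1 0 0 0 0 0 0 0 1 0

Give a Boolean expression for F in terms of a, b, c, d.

The 1-rows are (0,0,0,0), (0,1,1,0), (1,1,1,0). Each contributes one minterm — ¬a·¬b·¬c·¬d; ¬a·b·c·¬d; a·b·c·¬d — and their disjunction is a sum-of-products form of F.

F(a, b, c, d) = ((((~a & ~b) & ~c) & ~d) | (((~a & b) & c) & ~d)) | (((a & b) & c) & ~d)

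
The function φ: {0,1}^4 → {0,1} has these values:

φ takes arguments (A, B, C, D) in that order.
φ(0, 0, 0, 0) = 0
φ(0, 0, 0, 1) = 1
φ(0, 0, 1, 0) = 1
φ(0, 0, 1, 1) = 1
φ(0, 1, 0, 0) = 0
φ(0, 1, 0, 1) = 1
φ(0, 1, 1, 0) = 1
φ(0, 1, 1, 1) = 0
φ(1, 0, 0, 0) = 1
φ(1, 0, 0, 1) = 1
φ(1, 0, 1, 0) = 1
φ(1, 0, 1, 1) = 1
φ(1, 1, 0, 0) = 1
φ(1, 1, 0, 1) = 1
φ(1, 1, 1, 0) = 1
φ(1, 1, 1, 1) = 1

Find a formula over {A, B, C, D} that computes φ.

φ(A, B, C, D) = (((((A' · B') · C') · D') + (((A' · B) · C') · D')) + (((A' · B) · C) · D))'

The 0-rows are (0,0,0,0), (0,1,0,0), (0,1,1,1). Take each as a conjunction (¬A·¬B·¬C·¬D, ¬A·B·¬C·¬D, ¬A·B·C·D), form their disjunction, and complement — that gives a formula that is 1 everywhere φ is.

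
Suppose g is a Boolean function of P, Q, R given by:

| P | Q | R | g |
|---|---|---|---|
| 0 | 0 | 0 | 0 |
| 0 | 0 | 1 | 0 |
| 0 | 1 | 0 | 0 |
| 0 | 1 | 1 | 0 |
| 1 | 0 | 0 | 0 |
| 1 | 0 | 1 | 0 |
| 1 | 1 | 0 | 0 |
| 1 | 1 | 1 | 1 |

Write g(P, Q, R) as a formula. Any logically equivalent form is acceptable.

g(P, Q, R) = (P ∧ Q) ∧ R

The output is 1 only when every input is 1 — the AND of all inputs.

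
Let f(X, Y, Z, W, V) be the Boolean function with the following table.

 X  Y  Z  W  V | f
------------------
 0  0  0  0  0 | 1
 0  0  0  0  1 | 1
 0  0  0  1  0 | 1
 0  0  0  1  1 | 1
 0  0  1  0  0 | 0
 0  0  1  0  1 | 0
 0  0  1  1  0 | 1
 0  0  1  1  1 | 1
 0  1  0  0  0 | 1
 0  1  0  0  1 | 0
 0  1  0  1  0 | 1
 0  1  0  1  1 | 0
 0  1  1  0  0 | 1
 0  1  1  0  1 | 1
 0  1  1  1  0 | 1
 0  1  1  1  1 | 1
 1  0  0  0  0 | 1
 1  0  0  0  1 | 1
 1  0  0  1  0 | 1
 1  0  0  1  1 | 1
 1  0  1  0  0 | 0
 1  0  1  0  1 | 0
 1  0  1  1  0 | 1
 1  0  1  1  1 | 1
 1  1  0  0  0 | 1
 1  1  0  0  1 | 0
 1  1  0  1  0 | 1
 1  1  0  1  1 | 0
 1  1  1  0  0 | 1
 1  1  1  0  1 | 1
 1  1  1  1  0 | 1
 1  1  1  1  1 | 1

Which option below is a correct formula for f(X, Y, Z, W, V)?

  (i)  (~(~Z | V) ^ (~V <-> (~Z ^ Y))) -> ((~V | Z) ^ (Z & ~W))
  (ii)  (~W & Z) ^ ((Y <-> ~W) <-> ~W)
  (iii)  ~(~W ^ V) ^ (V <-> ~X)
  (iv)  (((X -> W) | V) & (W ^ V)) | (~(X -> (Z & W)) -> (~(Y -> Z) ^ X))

i

(ii) fails at (0,0,0,0,0): the formula yields 0, f is 1.
(iii) fails at (0,0,0,0,0): the formula yields 0, f is 1.
(iv) fails at (0,0,1,0,0): the formula yields 1, f is 0.
Only (i) survives; checking it on all 32 rows confirms it matches f.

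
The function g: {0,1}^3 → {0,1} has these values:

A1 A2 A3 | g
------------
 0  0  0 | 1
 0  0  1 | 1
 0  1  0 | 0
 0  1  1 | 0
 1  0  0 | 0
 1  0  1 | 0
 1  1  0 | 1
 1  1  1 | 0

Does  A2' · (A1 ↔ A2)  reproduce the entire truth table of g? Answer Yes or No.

No

Test each input against both g and the formula:
  A1=0, A2=0, A3=0: formula gives 1, g = 1 ✓
  A1=0, A2=0, A3=1: formula gives 1, g = 1 ✓
  A1=0, A2=1, A3=0: formula gives 0, g = 0 ✓
  A1=0, A2=1, A3=1: formula gives 0, g = 0 ✓
  A1=1, A2=0, A3=0: formula gives 0, g = 0 ✓
  …
  A1=1, A2=1, A3=0: formula gives 0, but g = 1 ✗
Row (1,1,0) is a counterexample, so the formula is not equivalent to g.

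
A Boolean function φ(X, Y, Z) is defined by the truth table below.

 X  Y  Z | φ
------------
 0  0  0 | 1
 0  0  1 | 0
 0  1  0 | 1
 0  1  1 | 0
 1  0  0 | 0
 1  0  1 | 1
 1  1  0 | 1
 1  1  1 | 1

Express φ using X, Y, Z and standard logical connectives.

φ(X, Y, Z) = ¬((((¬X ∧ ¬Y) ∧ Z) ∨ ((¬X ∧ Y) ∧ Z)) ∨ ((X ∧ ¬Y) ∧ ¬Z))

φ is 0 on only 3 rows — (0,0,1), (0,1,1), (1,0,0). Writing each as a minterm (¬X·¬Y·Z, ¬X·Y·Z, X·¬Y·¬Z) and OR-ing them characterizes exactly where φ=0, so φ is the negation of that disjunction.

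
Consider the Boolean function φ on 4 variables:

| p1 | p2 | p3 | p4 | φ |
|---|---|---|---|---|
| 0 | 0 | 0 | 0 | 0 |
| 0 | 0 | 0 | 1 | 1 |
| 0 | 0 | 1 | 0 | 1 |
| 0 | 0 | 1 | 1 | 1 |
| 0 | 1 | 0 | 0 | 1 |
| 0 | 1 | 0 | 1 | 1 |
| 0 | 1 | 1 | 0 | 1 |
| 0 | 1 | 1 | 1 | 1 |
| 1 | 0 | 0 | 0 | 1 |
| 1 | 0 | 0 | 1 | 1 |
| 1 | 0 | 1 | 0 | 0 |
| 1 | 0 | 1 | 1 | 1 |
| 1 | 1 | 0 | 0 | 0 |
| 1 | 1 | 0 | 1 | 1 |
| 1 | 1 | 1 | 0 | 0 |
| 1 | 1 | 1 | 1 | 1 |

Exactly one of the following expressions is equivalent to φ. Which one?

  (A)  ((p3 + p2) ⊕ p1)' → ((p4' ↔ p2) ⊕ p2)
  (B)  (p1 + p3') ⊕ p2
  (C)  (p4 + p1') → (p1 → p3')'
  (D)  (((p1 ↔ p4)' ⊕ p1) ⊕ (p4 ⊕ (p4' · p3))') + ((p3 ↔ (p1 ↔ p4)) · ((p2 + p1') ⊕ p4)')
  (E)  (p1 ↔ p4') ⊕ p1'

A

(B) disagrees with φ on (0,0,0,0) (formula → 1, table → 0); rule it out.
(C) disagrees with φ on (0,0,0,1) (formula → 0, table → 1); rule it out.
(D) disagrees with φ on (0,0,0,0) (formula → 1, table → 0); rule it out.
(E) disagrees with φ on (0,0,0,0) (formula → 1, table → 0); rule it out.
Only (A) survives; checking it on all 16 rows confirms it matches φ.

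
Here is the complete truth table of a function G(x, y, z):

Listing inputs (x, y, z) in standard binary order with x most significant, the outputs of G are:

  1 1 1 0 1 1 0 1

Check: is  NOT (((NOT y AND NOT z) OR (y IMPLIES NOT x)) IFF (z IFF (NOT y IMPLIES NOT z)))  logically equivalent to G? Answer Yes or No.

Test each input against both G and the formula:
  x=0, y=0, z=0: formula gives 1, G = 1 ✓
  x=0, y=0, z=1: formula gives 1, G = 1 ✓
  x=0, y=1, z=0: formula gives 1, G = 1 ✓
  x=0, y=1, z=1: formula gives 0, G = 0 ✓
  x=1, y=0, z=0: formula gives 1, G = 1 ✓
  … (the remaining 3 rows also agree.)
Every row agrees, so the formula is equivalent.

Yes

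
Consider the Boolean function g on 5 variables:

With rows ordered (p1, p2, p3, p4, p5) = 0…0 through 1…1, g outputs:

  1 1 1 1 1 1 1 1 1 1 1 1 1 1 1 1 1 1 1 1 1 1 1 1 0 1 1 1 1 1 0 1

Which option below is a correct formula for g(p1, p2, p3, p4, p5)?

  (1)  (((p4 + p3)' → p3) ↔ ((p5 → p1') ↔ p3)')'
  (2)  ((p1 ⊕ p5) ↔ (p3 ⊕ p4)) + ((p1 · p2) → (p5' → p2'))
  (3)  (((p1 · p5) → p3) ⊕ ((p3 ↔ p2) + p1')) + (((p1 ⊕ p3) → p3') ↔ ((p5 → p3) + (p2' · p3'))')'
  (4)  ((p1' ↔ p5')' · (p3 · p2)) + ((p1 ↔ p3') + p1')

2

(1) fails at (0,0,0,1,0): the formula yields 0, g is 1.
(3) fails at (0,0,1,0,0): the formula yields 0, g is 1.
(4) fails at (1,0,1,0,0): the formula yields 0, g is 1.
Only (2) survives; checking it on all 32 rows confirms it matches g.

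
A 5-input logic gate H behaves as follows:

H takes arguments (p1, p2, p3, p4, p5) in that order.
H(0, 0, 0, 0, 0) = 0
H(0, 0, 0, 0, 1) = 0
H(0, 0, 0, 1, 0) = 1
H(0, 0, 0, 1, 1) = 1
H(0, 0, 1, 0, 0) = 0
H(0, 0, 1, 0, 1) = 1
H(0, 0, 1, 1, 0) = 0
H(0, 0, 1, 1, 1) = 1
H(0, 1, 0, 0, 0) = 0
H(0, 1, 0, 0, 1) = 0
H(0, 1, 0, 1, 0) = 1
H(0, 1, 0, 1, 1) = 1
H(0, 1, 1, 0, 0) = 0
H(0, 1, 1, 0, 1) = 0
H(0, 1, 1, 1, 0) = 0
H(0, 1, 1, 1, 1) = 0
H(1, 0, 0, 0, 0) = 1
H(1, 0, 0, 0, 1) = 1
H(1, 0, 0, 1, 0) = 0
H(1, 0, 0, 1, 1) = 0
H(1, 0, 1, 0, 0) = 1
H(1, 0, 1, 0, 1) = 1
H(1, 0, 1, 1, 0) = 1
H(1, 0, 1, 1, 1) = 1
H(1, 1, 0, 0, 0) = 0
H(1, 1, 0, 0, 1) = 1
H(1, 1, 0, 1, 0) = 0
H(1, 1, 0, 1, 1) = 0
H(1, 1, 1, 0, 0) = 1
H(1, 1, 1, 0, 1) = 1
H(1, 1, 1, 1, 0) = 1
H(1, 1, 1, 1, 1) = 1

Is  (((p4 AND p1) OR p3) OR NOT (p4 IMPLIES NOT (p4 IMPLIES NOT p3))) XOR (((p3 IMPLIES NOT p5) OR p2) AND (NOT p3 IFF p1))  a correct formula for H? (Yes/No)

No

Test each input against both H and the formula:
  p1=0, p2=0, p3=0, p4=0, p5=0: formula gives 0, H = 0 ✓
  p1=0, p2=0, p3=0, p4=0, p5=1: formula gives 0, H = 0 ✓
  p1=0, p2=0, p3=0, p4=1, p5=0: formula gives 1, H = 1 ✓
  p1=0, p2=0, p3=0, p4=1, p5=1: formula gives 1, H = 1 ✓
  …
  p1=1, p2=1, p3=0, p4=0, p5=0: formula gives 1, but H = 0 ✗
A single disagreement suffices: at (1,1,0,0,0) they differ, so the formula does not compute H.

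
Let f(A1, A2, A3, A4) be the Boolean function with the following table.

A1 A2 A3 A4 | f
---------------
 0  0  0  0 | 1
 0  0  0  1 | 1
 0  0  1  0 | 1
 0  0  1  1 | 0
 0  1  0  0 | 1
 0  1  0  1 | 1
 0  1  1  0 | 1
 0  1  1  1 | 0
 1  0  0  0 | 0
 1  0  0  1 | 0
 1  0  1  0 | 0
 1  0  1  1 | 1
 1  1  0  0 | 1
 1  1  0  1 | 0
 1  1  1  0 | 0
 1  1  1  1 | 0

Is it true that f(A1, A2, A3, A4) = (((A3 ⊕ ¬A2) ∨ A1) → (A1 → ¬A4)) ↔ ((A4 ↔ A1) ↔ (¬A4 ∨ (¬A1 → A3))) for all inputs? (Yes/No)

No

Test each input against both f and the formula:
  A1=0, A2=0, A3=0, A4=0: formula gives 1, f = 1 ✓
  A1=0, A2=0, A3=0, A4=1: formula gives 1, f = 1 ✓
  A1=0, A2=0, A3=1, A4=0: formula gives 1, f = 1 ✓
  A1=0, A2=0, A3=1, A4=1: formula gives 0, f = 0 ✓
  …
  A1=1, A2=0, A3=1, A4=1: formula gives 0, but f = 1 ✗
A single disagreement suffices: at (1,0,1,1) they differ, so the formula does not compute f.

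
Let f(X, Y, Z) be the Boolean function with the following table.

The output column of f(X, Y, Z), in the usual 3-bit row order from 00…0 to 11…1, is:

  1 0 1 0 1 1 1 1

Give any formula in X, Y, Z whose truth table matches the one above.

f(X, Y, Z) = (((X' · Y') · Z) + ((X' · Y) · Z))'

The 0-rows are (0,0,1), (0,1,1). Take each as a conjunction (¬X·¬Y·Z, ¬X·Y·Z), form their disjunction, and complement — that gives a formula that is 1 everywhere f is.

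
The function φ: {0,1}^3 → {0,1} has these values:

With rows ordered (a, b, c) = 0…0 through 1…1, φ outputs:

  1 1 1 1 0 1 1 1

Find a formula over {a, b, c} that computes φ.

φ(a, b, c) = not ((a and not b) and not c)

Only row (1,0,0) gives 0. So φ is 1 everywhere except there — the complement of the minterm a·¬b·¬c.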